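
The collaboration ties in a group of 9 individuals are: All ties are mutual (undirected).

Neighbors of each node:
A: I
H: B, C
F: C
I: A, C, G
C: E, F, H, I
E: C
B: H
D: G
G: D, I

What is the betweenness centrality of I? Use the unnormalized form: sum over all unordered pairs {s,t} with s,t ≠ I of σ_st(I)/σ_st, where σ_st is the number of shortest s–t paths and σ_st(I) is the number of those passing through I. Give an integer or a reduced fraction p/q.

17

Pairs whose geodesics pass through I — E–G: 1; E–D: 1; E–A: 1; F–G: 1; F–D: 1; F–A: 1; C–G: 1; C–D: 1; C–A: 1; H–G: 1; H–D: 1; H–A: 1; G–A: 1; G–B: 1 … (+3 more pairs).
All other pairs contribute 0.
Summing the contributions gives betweenness(I) = 17.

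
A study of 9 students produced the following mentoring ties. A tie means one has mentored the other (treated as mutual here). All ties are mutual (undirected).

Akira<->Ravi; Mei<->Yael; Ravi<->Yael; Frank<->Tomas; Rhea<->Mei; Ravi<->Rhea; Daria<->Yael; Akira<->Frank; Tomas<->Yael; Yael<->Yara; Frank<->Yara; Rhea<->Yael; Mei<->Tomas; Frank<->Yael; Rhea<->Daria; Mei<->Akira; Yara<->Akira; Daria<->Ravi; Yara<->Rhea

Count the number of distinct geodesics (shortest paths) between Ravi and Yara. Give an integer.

The shortest distance is 2. The length-2 paths are: Ravi–Rhea–Yara; Ravi–Yael–Yara; Ravi–Akira–Yara.
That gives 3 distinct shortest paths.

3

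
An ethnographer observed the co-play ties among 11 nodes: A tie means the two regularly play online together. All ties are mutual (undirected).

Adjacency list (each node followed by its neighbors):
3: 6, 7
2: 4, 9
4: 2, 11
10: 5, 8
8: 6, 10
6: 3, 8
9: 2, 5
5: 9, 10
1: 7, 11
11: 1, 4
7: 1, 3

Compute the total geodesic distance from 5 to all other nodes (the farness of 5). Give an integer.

30

Distances from 5: 1:5, 2:2, 3:4, 4:3, 6:3, 7:5, 8:2, 9:1, 10:1, 11:4.
Sum = 5 + 2 + 4 + 3 + 3 + 5 + 2 + 1 + 1 + 4 = 30.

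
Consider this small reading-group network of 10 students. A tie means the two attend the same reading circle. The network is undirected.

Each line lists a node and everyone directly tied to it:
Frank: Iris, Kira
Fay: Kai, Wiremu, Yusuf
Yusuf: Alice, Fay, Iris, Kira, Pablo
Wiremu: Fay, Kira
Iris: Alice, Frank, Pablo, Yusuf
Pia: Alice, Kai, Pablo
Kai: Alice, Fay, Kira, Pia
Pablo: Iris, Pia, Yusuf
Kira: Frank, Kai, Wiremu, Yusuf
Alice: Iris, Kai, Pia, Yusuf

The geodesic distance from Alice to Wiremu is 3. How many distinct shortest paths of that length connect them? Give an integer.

The shortest distance is 3. The length-3 paths are: Alice–Yusuf–Kira–Wiremu; Alice–Kai–Kira–Wiremu; Alice–Yusuf–Fay–Wiremu; Alice–Kai–Fay–Wiremu.
That gives 4 distinct shortest paths.

4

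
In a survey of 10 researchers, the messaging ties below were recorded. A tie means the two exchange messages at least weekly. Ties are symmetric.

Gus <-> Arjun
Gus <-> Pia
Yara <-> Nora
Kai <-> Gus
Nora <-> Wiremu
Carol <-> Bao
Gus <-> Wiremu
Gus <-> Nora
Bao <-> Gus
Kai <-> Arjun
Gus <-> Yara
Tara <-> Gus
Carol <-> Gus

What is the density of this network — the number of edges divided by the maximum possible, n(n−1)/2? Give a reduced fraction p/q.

There are 13 edges and 10 nodes, so the maximum possible is C(10,2) = 45.
Density = 13/45.

13/45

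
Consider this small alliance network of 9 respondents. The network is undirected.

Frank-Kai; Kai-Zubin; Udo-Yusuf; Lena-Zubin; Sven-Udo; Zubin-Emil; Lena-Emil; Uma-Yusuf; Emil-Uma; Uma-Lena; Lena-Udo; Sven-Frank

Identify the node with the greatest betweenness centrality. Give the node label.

Unnormalized betweenness of each node: Emil:11/6, Frank:9/4, Kai:7/2, Lena:23/3, Sven:15/4, Udo:47/6, Uma:8/3, Yusuf:5/4, Zubin:25/4.
Udo has the largest value, 47/6, making it the main broker — the node through which the most shortest paths run.

Udo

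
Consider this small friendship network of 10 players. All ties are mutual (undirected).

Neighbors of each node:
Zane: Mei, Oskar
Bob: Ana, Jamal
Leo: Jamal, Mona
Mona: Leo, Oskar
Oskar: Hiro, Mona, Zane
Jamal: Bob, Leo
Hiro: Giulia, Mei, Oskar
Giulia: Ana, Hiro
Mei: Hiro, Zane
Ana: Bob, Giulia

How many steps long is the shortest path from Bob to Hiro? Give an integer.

One shortest route is Bob – Ana – Giulia – Hiro, which uses 3 edges, and at distance 2 from Bob we only reach {Giulia, Leo}, which does not include Hiro. So d(Bob,Hiro) = 3.

3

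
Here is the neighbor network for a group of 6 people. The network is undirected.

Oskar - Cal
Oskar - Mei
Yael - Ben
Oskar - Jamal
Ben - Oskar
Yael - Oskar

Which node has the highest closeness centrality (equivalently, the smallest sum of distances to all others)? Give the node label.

Farness (sum of distances to all others) for each node — Ben:8, Cal:9, Jamal:9, Mei:9, Oskar:5, Yael:8.
The smallest farness is 5, for Oskar, so Oskar has the highest closeness.

Oskar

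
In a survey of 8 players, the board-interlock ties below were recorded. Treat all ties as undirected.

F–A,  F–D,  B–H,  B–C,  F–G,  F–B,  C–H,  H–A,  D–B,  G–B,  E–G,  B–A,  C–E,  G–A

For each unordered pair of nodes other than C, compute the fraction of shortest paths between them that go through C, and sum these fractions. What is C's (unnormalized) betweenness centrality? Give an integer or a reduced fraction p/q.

11/6

Pairs whose geodesics pass through C — E–B: 1/2; E–D: 1/3; E–H: 1.
All other pairs contribute 0.
Summing the contributions gives betweenness(C) = 11/6.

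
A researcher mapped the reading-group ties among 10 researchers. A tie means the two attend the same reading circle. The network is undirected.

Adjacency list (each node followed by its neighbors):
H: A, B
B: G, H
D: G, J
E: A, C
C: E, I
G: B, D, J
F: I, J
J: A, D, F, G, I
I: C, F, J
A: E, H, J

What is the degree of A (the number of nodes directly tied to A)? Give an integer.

A is directly tied to E, H, and J. That is 3 neighbors, so the degree of A is 3.

3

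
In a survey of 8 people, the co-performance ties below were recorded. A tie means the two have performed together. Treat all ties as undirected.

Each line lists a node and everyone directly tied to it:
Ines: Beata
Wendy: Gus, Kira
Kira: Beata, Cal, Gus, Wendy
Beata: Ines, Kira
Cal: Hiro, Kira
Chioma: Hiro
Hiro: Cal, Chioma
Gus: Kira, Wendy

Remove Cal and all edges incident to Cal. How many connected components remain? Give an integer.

Without Cal, the remaining ties split the others into: {Beata, Gus, Ines, Kira, Wendy}; {Chioma, Hiro}.
That's 2 separate components.

2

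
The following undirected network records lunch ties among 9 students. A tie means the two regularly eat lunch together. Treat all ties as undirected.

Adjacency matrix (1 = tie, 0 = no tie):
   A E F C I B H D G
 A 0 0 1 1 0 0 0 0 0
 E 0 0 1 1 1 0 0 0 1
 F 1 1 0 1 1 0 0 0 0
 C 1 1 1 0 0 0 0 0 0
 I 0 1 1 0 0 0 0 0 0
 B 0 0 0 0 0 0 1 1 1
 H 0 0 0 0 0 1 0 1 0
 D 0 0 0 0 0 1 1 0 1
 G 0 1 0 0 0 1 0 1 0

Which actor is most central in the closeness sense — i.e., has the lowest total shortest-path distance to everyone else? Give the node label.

Farness (sum of distances to all others) for each node — A:22, B:18, C:17, D:18, E:13, F:16, G:14, H:24, I:18.
The smallest farness is 13, for E, so E has the highest closeness.

E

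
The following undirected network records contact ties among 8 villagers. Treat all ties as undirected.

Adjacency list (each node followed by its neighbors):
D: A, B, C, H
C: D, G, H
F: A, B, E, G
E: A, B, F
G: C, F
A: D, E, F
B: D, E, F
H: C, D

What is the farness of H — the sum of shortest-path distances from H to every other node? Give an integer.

Distances from H: A:2, B:2, C:1, D:1, E:3, F:3, G:2.
Sum = 2 + 2 + 1 + 1 + 3 + 3 + 2 = 14.

14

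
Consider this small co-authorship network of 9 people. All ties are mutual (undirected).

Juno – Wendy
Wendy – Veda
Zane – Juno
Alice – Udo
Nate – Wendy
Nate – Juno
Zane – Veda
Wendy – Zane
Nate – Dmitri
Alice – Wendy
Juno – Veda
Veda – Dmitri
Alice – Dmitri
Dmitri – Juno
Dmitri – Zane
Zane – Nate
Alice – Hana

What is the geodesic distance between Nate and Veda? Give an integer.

One shortest route is Nate – Zane – Veda, which uses 2 edges, and Nate and Veda are not directly tied, so nothing shorter exists. So d(Nate,Veda) = 2.

2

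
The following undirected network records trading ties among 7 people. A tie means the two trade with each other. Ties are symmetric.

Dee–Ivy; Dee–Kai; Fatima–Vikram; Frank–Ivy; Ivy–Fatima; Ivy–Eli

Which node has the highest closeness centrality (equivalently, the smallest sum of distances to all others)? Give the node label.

Ivy

Farness (sum of distances to all others) for each node — Dee:11, Eli:13, Fatima:11, Frank:13, Ivy:8, Kai:16, Vikram:16.
The smallest farness is 8, for Ivy, so Ivy has the highest closeness.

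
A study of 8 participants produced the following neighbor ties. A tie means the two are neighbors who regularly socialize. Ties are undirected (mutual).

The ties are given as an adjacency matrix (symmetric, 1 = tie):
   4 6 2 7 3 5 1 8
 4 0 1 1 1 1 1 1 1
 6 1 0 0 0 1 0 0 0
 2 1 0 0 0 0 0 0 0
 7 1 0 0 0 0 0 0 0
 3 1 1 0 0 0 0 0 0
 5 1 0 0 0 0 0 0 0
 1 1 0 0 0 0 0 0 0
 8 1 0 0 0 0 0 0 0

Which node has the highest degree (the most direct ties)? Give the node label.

4

Degrees — 1:1, 2:1, 3:2, 4:7, 5:1, 6:2, 7:1, 8:1.
The maximum is 7, attained only by 4.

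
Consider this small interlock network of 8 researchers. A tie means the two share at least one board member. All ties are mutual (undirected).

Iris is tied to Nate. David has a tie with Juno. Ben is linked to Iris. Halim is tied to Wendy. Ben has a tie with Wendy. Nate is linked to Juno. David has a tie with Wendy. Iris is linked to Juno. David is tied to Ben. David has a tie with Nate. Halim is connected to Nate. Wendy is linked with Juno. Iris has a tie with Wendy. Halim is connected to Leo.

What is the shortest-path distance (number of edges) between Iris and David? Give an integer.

One shortest route is Iris – Juno – David, which uses 2 edges, and Iris and David are not directly tied, so nothing shorter exists. So d(Iris,David) = 2.

2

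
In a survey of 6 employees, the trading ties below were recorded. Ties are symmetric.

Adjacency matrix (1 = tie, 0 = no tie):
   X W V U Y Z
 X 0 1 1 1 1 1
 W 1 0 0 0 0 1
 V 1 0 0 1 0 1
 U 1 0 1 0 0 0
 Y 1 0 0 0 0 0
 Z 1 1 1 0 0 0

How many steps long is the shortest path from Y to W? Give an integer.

2

One shortest route is Y – X – W, which uses 2 edges, and Y and W are not directly tied, so nothing shorter exists. So d(Y,W) = 2.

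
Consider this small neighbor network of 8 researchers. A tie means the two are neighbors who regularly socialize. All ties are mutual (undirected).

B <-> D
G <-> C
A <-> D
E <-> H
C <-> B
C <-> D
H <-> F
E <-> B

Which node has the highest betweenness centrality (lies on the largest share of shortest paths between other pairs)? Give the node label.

Unnormalized betweenness of each node: A:0, B:12, C:6, D:6, E:10, F:0, G:0, H:6.
B has the largest value, 12, making it the main broker — the node through which the most shortest paths run.

B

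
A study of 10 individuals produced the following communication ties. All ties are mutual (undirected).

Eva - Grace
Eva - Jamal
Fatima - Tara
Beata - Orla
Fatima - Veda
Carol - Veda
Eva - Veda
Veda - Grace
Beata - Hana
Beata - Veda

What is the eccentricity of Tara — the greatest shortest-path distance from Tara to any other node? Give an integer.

4

Distances from Tara: Beata:3, Carol:3, Eva:3, Fatima:1, Grace:3, Hana:4, Jamal:4, Orla:4, Veda:2.
The largest is 4 (to Orla, Hana, and Jamal), so the eccentricity of Tara is 4.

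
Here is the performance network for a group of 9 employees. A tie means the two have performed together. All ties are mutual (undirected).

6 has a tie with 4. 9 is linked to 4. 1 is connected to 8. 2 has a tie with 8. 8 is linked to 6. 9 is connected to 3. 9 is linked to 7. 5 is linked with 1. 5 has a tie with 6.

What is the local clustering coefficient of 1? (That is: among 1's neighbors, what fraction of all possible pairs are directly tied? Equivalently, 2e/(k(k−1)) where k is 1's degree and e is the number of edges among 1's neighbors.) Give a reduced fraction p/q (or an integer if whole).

0

1's neighbors: 5 and 8 (k = 2).
Possible neighbor pairs: C(2,2) = 1. Edges among them: none → e = 0.
Clustering(1) = 0/1.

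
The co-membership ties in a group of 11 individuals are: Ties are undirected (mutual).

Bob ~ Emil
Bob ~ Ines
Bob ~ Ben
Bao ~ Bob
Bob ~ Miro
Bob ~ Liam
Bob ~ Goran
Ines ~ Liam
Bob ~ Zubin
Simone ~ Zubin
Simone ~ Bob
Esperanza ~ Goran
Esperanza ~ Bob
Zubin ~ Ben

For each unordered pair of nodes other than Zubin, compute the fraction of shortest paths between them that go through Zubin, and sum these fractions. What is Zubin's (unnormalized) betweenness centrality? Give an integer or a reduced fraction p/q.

1/2

Pairs whose geodesics pass through Zubin — Simone–Ben: 1/2.
All other pairs contribute 0.
Summing the contributions gives betweenness(Zubin) = 1/2.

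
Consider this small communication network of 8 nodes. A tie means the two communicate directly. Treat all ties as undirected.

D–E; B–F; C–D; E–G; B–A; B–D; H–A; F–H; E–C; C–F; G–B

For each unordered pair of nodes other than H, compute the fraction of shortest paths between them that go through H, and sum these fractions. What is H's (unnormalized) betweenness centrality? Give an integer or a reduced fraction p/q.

5/6

Pairs whose geodesics pass through H — A–F: 1/2; A–C: 1/3.
All other pairs contribute 0.
Summing the contributions gives betweenness(H) = 5/6.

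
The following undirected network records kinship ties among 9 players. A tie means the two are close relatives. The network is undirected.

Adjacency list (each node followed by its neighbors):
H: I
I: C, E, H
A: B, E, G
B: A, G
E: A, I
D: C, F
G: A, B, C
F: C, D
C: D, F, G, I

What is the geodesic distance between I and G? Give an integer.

One shortest route is I – C – G, which uses 2 edges, and I and G are not directly tied, so nothing shorter exists. So d(I,G) = 2.

2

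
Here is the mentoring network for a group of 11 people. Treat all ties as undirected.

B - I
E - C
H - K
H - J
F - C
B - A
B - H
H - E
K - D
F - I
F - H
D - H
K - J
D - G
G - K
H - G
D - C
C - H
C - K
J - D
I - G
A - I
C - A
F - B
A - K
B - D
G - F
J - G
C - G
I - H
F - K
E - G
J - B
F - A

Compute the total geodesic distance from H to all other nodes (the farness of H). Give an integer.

11

Distances from H: A:2, B:1, C:1, D:1, E:1, F:1, G:1, I:1, J:1, K:1.
Sum = 2 + 1 + 1 + 1 + 1 + 1 + 1 + 1 + 1 + 1 = 11.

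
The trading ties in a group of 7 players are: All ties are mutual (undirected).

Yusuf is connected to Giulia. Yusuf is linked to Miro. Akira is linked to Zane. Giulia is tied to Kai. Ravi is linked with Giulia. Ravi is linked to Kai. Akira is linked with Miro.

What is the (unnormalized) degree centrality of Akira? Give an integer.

2

Akira is directly tied to Miro and Zane. That is 2 neighbors, so the degree of Akira is 2.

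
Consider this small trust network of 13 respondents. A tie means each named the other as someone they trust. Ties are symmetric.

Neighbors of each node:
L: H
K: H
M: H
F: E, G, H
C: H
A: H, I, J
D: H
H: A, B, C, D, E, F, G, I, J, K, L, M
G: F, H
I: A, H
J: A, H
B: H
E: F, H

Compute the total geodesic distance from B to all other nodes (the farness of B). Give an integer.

23

Distances from B: A:2, C:2, D:2, E:2, F:2, G:2, H:1, I:2, J:2, K:2, L:2, M:2.
Sum = 2 + 2 + 2 + 2 + 2 + 2 + 1 + 2 + 2 + 2 + 2 + 2 = 23.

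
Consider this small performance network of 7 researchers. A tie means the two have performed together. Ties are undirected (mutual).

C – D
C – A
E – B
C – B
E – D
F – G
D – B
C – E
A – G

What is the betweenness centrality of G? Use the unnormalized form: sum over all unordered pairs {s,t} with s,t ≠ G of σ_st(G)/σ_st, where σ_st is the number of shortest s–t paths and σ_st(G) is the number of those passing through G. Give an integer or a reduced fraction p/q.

Pairs whose geodesics pass through G — B–F: 1; E–F: 1; D–F: 1; C–F: 1; F–A: 1.
All other pairs contribute 0.
Summing the contributions gives betweenness(G) = 5.

5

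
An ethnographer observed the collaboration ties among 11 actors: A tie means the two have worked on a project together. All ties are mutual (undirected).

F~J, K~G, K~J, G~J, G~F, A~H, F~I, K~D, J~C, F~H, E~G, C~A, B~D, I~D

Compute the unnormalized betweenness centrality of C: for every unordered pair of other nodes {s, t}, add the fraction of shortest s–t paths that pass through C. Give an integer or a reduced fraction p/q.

Pairs whose geodesics pass through C — B–A: 1/2; E–A: 1/2; D–A: 1/2; G–A: 1/2; J–A: 1; K–A: 1.
All other pairs contribute 0.
Summing the contributions gives betweenness(C) = 4.

4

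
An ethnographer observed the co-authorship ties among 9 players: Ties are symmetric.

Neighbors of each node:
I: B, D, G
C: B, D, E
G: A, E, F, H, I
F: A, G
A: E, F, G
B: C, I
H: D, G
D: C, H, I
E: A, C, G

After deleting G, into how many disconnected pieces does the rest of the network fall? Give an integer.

1

G's neighbors (A, E, F, H, and I) remain reachable from one another through other ties, so the rest of the network stays in one piece.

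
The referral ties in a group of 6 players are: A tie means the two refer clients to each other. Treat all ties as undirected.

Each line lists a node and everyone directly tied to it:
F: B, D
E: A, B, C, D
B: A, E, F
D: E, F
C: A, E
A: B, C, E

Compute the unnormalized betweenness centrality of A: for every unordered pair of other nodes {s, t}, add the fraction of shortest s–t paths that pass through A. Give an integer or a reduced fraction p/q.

5/6

Pairs whose geodesics pass through A — B–C: 1/2; F–C: 1/3.
All other pairs contribute 0.
Summing the contributions gives betweenness(A) = 5/6.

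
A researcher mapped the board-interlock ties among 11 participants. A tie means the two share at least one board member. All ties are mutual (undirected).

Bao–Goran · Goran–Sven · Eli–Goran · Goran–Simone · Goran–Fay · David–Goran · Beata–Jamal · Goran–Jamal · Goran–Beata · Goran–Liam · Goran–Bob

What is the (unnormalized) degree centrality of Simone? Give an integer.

Simone is directly tied to Goran. That is 1 neighbor, so the degree of Simone is 1.

1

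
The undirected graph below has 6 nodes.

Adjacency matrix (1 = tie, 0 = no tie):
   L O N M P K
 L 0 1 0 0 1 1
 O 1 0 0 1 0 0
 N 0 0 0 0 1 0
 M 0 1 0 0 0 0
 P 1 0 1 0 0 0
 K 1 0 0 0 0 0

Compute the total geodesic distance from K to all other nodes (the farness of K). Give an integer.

11

Distances from K: L:1, M:3, N:3, O:2, P:2.
Sum = 1 + 3 + 3 + 2 + 2 = 11.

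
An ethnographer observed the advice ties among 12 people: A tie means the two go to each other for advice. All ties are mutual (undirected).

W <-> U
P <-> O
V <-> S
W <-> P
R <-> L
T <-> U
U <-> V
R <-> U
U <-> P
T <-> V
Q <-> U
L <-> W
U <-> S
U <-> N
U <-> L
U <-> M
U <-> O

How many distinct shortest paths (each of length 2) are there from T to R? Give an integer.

The shortest distance is 2, and the only length-2 path is T–U–R. So there is exactly 1 shortest path.

1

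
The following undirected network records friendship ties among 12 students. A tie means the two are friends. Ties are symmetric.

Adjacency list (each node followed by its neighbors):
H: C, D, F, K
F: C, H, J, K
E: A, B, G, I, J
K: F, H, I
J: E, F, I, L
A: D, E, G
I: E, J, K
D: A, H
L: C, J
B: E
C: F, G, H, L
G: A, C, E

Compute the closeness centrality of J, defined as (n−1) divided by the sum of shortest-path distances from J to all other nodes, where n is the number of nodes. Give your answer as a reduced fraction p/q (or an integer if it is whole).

11/19

Distances from J: A:2, B:2, C:2, D:3, E:1, F:1, G:2, H:2, I:1, K:2, L:1. Sum = 19.
n = 12, so closeness = 11/19.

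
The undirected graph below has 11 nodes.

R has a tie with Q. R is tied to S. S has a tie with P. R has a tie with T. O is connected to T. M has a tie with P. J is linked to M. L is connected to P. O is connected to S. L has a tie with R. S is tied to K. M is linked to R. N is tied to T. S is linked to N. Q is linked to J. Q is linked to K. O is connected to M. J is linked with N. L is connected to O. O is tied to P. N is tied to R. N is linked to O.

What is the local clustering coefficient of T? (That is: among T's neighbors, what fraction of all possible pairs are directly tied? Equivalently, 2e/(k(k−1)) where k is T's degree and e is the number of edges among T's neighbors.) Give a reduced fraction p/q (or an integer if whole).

2/3

T's neighbors: N, O, and R (k = 3).
Possible neighbor pairs: C(3,2) = 3. Edges among them: N–O, N–R → e = 2.
Clustering(T) = 2/3.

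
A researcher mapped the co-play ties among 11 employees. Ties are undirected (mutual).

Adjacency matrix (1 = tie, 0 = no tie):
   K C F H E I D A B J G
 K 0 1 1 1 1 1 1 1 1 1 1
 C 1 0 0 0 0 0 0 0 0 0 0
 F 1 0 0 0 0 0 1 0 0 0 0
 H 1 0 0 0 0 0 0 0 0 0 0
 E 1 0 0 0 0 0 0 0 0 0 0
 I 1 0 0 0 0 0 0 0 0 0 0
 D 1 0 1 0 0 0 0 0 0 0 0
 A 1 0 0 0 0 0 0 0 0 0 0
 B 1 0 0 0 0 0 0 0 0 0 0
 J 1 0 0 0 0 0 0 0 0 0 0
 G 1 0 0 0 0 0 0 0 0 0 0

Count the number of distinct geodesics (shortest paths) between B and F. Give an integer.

The shortest distance is 2, and the only length-2 path is B–K–F. So there is exactly 1 shortest path.

1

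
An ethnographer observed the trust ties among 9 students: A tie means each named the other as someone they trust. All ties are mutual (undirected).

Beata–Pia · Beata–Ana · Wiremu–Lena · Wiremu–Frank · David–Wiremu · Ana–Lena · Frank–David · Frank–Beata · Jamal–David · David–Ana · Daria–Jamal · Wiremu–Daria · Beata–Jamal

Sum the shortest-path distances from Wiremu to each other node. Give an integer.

13

Distances from Wiremu: Ana:2, Beata:2, Daria:1, David:1, Frank:1, Jamal:2, Lena:1, Pia:3.
Sum = 2 + 2 + 1 + 1 + 1 + 2 + 1 + 3 = 13.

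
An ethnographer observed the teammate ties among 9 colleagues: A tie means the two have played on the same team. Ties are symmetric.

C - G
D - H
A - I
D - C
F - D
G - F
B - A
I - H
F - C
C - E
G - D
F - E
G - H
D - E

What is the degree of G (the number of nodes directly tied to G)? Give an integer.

4

G is directly tied to C, D, F, and H. That is 4 neighbors, so the degree of G is 4.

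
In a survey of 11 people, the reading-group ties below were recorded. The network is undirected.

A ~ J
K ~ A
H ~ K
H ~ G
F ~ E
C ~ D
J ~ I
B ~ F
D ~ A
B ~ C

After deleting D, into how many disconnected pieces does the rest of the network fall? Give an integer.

Without D, the remaining ties split the others into: {B, C, E, F}; {A, G, H, I, J, K}.
That's 2 separate components.

2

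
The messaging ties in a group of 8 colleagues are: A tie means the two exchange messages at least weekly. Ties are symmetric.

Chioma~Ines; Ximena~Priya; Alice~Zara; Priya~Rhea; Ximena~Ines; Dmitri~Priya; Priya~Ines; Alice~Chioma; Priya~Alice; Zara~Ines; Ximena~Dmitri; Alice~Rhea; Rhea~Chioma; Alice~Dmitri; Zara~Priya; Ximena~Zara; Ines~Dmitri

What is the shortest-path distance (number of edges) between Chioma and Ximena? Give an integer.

2

One shortest route is Chioma – Ines – Ximena, which uses 2 edges, and Chioma and Ximena are not directly tied, so nothing shorter exists. So d(Chioma,Ximena) = 2.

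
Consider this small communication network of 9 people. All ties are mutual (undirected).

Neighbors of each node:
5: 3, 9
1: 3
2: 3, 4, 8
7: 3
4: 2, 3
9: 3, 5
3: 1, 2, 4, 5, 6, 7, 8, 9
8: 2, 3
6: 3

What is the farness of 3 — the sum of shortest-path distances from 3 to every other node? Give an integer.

8

Distances from 3: 1:1, 2:1, 4:1, 5:1, 6:1, 7:1, 8:1, 9:1.
Sum = 1 + 1 + 1 + 1 + 1 + 1 + 1 + 1 = 8.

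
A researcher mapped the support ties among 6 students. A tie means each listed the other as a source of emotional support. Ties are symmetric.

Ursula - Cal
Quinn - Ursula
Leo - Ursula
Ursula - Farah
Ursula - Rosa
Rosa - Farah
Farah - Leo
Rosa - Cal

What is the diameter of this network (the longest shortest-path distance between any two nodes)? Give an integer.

Eccentricity of each node (its greatest distance to any other): Cal:2, Farah:2, Leo:2, Quinn:2, Rosa:2, Ursula:1.
The maximum eccentricity is 2, realized for instance by the pair Cal–Leo via Cal – Ursula – Leo. So the diameter is 2.

2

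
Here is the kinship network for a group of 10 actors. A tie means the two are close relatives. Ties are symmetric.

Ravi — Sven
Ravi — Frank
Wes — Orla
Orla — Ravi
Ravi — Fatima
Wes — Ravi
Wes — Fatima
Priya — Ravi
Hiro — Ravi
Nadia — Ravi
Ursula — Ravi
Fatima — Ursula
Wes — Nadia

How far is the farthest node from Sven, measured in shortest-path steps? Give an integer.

Distances from Sven: Fatima:2, Frank:2, Hiro:2, Nadia:2, Orla:2, Priya:2, Ravi:1, Ursula:2, Wes:2.
The largest is 2 (to Fatima, Orla, Priya, Wes, Frank, Nadia, Ursula, and Hiro), so the eccentricity of Sven is 2.

2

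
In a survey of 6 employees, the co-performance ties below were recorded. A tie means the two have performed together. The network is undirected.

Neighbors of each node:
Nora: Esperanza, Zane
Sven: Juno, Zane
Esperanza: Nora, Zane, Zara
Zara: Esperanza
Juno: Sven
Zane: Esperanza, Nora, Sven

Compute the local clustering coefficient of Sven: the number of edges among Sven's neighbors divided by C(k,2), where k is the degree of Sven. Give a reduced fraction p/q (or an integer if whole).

0

Sven's neighbors: Juno and Zane (k = 2).
Possible neighbor pairs: C(2,2) = 1. Edges among them: none → e = 0.
Clustering(Sven) = 0/1.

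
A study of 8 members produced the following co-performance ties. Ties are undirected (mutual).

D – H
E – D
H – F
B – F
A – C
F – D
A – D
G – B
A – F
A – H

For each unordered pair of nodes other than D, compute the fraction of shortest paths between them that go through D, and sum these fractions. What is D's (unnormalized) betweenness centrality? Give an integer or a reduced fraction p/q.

6

Pairs whose geodesics pass through D — B–E: 1; E–C: 1; E–H: 1; E–F: 1; E–G: 1; E–A: 1.
All other pairs contribute 0.
Summing the contributions gives betweenness(D) = 6.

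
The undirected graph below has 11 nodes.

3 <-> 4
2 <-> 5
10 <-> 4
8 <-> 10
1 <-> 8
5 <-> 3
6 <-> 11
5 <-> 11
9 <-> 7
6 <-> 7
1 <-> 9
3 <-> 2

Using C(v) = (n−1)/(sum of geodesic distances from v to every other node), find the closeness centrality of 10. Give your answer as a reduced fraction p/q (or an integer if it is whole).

Distances from 10: 1:2, 2:3, 3:2, 4:1, 5:3, 6:5, 7:4, 8:1, 9:3, 11:4. Sum = 28.
n = 11, so closeness = 10/28 = 5/14.

5/14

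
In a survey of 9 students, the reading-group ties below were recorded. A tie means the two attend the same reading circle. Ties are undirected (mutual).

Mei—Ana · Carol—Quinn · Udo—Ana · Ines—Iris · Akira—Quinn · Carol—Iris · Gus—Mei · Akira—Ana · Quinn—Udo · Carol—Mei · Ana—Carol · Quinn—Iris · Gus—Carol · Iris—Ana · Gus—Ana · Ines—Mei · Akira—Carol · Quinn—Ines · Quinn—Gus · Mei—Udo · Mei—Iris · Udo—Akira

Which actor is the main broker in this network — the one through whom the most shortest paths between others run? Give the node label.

Unnormalized betweenness of each node: Akira:9/20, Ana:13/6, Carol:33/20, Gus:2/5, Ines:1/5, Iris:37/30, Mei:3, Quinn:25/6, Udo:11/15.
Quinn has the largest value, 25/6, making it the main broker — the node through which the most shortest paths run.

Quinn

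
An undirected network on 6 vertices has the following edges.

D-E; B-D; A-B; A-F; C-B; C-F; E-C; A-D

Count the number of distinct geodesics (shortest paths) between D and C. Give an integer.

2

The shortest distance is 2. The length-2 paths are: D–E–C; D–B–C.
That gives 2 distinct shortest paths.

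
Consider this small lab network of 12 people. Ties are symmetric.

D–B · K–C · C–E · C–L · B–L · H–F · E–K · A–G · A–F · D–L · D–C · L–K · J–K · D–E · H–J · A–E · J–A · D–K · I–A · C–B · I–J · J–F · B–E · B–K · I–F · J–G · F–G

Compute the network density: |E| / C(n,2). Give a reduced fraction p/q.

9/22

There are 27 edges and 12 nodes, so the maximum possible is C(12,2) = 66.
Density = 27/66 = 9/22.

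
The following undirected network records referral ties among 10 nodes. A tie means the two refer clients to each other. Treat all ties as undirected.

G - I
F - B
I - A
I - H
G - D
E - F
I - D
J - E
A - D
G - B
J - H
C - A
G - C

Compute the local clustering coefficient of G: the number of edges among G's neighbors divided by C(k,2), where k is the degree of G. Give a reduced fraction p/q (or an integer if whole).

1/6

G's neighbors: B, C, D, and I (k = 4).
Possible neighbor pairs: C(4,2) = 6. Edges among them: D–I → e = 1.
Clustering(G) = 1/6.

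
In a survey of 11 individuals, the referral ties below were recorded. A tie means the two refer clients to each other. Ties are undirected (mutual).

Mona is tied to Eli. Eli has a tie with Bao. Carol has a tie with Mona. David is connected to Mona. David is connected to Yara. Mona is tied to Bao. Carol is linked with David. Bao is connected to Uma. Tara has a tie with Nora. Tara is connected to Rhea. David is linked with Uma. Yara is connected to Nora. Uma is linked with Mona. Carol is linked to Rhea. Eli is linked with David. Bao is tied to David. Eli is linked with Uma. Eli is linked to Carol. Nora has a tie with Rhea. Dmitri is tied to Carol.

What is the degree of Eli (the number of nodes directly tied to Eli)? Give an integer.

5

Eli is directly tied to Bao, Carol, David, Mona, and Uma. That is 5 neighbors, so the degree of Eli is 5.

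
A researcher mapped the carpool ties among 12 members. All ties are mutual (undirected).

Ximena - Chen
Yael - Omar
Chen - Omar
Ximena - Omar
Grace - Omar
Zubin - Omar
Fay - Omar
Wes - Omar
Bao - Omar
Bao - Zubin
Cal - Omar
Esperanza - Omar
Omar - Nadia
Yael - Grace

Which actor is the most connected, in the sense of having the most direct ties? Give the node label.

Omar

Degrees — Bao:2, Cal:1, Chen:2, Esperanza:1, Fay:1, Grace:2, Nadia:1, Omar:11, Wes:1, Ximena:2, Yael:2, Zubin:2.
The maximum is 11, attained only by Omar.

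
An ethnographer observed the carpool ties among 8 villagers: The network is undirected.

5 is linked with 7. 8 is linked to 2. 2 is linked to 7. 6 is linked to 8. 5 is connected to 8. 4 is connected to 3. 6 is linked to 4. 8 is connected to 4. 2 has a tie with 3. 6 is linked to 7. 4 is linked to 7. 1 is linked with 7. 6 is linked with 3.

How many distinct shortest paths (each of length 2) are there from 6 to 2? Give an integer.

3

The shortest distance is 2. The length-2 paths are: 6–8–2; 6–3–2; 6–7–2.
That gives 3 distinct shortest paths.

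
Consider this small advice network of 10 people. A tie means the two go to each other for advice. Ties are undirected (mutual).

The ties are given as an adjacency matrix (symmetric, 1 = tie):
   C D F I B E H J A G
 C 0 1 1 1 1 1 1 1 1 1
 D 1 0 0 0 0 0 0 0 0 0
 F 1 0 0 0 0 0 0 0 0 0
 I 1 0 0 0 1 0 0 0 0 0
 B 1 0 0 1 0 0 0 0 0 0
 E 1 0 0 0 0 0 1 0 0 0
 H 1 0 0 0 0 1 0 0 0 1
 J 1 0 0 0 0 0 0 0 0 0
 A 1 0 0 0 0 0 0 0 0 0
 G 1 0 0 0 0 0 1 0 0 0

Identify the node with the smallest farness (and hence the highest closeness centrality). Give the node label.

C

Farness (sum of distances to all others) for each node — A:17, B:16, C:9, D:17, E:16, F:17, G:16, H:15, I:16, J:17.
The smallest farness is 9, for C, so C has the highest closeness.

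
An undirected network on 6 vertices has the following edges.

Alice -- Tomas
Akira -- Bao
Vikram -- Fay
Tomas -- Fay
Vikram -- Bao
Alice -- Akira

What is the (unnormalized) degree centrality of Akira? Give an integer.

Akira is directly tied to Alice and Bao. That is 2 neighbors, so the degree of Akira is 2.

2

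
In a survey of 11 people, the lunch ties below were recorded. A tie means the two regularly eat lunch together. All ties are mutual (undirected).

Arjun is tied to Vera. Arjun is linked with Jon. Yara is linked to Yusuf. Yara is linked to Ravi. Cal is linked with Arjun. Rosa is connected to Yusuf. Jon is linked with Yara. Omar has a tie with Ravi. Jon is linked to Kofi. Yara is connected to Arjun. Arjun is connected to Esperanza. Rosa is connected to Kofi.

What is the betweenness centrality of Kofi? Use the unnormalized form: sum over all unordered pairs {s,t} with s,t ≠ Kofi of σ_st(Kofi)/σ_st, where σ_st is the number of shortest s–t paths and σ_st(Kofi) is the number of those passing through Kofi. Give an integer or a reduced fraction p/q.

Pairs whose geodesics pass through Kofi — Arjun–Rosa: 1/2; Vera–Rosa: 1/2; Esperanza–Rosa: 1/2; Jon–Rosa: 1; Cal–Rosa: 1/2.
All other pairs contribute 0.
Summing the contributions gives betweenness(Kofi) = 3.

3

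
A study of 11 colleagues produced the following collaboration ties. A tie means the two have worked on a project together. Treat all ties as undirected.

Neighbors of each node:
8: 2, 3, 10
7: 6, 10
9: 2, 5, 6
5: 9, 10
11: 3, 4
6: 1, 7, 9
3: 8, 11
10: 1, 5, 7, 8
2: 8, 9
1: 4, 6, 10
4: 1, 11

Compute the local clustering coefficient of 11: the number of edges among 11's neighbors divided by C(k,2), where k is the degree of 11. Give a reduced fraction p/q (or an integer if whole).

0

11's neighbors: 3 and 4 (k = 2).
Possible neighbor pairs: C(2,2) = 1. Edges among them: none → e = 0.
Clustering(11) = 0/1.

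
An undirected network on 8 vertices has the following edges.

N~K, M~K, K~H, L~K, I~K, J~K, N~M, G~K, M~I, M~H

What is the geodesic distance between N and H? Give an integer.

2

One shortest route is N – K – H, which uses 2 edges, and N and H are not directly tied, so nothing shorter exists. So d(N,H) = 2.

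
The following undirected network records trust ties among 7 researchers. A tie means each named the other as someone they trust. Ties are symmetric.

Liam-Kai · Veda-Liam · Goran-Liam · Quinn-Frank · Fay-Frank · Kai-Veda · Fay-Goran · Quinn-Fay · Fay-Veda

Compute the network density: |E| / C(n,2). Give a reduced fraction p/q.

3/7

There are 9 edges and 7 nodes, so the maximum possible is C(7,2) = 21.
Density = 9/21 = 3/7.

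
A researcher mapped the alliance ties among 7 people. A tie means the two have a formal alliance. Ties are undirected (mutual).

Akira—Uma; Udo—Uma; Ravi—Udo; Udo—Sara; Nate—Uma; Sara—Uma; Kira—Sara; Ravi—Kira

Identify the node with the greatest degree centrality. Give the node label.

Degrees — Akira:1, Kira:2, Nate:1, Ravi:2, Sara:3, Udo:3, Uma:4.
The maximum is 4, attained only by Uma.

Uma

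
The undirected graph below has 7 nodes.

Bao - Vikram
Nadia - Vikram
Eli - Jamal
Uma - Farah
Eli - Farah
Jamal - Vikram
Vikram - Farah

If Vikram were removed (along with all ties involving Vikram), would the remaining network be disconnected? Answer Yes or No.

Removing Vikram leaves {Nadia} with no path to {Eli, Farah, Jamal, and Uma}, so the network splits into 3 components. Vikram is a cut vertex.

Yes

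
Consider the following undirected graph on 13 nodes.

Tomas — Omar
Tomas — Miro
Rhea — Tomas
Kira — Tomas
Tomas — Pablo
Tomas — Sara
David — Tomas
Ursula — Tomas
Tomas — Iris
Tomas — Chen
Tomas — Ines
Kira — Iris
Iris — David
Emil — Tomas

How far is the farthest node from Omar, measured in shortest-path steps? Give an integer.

Distances from Omar: Chen:2, David:2, Emil:2, Ines:2, Iris:2, Kira:2, Miro:2, Pablo:2, Rhea:2, Sara:2, Tomas:1, Ursula:2.
The largest is 2 (to Pablo, Iris, Chen, Ines, Rhea, Emil, Ursula, David, Sara, Kira, and Miro), so the eccentricity of Omar is 2.

2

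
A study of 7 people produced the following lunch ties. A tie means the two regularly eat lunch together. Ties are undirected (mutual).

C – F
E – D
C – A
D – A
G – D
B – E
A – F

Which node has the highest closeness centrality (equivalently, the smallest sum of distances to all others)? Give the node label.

Farness (sum of distances to all others) for each node — A:10, B:17, C:14, D:9, E:12, F:14, G:14.
The smallest farness is 9, for D, so D has the highest closeness.

D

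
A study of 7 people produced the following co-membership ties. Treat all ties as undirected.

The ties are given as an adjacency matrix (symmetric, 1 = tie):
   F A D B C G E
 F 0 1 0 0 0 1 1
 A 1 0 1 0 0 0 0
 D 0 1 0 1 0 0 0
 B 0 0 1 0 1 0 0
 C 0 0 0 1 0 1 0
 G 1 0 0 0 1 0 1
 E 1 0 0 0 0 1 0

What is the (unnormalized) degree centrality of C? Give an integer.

C is directly tied to B and G. That is 2 neighbors, so the degree of C is 2.

2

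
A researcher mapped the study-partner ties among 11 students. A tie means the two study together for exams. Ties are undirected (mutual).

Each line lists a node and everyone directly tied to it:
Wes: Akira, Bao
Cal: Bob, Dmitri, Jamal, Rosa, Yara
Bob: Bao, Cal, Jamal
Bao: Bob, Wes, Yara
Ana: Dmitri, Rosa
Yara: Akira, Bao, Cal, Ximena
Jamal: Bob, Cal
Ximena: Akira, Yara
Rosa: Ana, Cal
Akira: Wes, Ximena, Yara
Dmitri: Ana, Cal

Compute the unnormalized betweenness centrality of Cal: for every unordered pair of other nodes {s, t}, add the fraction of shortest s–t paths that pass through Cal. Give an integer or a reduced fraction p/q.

Pairs whose geodesics pass through Cal — Dmitri–Rosa: 1/2; Dmitri–Jamal: 1; Dmitri–Bob: 1; Dmitri–Bao: 2/2; Dmitri–Akira: 1; Dmitri–Ximena: 1; Dmitri–Wes: 3/3; Dmitri–Yara: 1; Rosa–Jamal: 1; Rosa–Bob: 1; Rosa–Bao: 2/2; Rosa–Akira: 1; Rosa–Ximena: 1; Rosa–Wes: 3/3 … (+14 more pairs).
All other pairs contribute 0.
Summing the contributions gives betweenness(Cal) = 155/6.

155/6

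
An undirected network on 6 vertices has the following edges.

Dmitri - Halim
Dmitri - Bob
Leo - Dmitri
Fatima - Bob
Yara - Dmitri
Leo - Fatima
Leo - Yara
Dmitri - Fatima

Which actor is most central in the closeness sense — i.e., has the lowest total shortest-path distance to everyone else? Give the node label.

Farness (sum of distances to all others) for each node — Bob:8, Dmitri:5, Fatima:7, Halim:9, Leo:7, Yara:8.
The smallest farness is 5, for Dmitri, so Dmitri has the highest closeness.

Dmitri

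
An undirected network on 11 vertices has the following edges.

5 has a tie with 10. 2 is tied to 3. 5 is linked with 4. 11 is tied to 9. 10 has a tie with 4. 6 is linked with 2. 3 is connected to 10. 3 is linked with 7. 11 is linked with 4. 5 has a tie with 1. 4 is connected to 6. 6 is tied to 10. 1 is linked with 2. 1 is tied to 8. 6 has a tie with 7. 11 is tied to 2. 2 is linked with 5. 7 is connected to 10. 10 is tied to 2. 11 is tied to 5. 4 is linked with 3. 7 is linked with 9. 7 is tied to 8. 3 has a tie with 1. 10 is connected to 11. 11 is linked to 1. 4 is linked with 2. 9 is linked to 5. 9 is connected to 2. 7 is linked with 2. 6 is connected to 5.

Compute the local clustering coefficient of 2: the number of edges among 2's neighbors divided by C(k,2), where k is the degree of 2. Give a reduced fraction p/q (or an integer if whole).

2's neighbors: 1, 3, 4, 5, 6, 7, 9, 10, and 11 (k = 9).
Possible neighbor pairs: C(9,2) = 36. Edges among them: 1–3, 1–5, 1–11, 3–4, 3–7, 3–10, 4–5, 4–6, 4–10, 4–11, 5–6, 5–9, 5–10, 5–11, 6–7, 6–10, 7–9, 7–10, 9–11, 10–11 → e = 20.
Clustering(2) = 20/36 = 5/9.

5/9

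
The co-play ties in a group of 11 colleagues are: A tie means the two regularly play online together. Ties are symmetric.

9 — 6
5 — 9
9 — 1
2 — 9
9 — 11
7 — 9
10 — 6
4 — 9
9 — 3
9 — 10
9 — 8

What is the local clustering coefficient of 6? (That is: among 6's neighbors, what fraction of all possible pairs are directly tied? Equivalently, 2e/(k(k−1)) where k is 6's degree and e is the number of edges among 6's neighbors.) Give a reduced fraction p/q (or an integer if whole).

1

6's neighbors: 9 and 10 (k = 2).
Possible neighbor pairs: C(2,2) = 1. Edges among them: 9–10 → e = 1.
Clustering(6) = 1/1.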